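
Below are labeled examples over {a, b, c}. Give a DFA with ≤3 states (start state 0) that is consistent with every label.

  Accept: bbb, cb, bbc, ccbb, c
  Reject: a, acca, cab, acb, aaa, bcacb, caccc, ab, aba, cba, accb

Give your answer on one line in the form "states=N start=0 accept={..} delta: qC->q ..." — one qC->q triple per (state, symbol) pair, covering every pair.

states=3 start=0 accept={0} delta: 0a->1 0b->0 0c->0 1a->0 1b->2 1c->2 2a->1 2b->1 2c->2

Fold the examples into a partial DFA from state 0: repeatedly fix the first undefined (state, symbol) met by the shortest-then-alphabetical prefix, trying targets in increasing order and rejecting any under which an Accept and a Reject string meet in one state with the same remainder; add a state when all current targets are rejected. Accepting states are where Accept strings end.
a: 0a undefined. 0a->0: no, cb/acb meet in 0 with "cb" left. Open state 1: 0a->1.
b: 0b undefined. 0b->0: ok.
c: 0c undefined. 0c->0: ok.
aa: 1a undefined. 1a->0: ok.
ab: 1b undefined. 1b->0: no, bbb/cab meet in 0. 1b->1: no, bbb/aba meet in 0. Open state 2: 1b->2.
ac: 1c undefined. 1c->0: no, bbb/acb meet in 0. 1c->1: no, bbb/acca meet in 0. 1c->2: ok.
aba: 2a undefined. 2a->0: no, bbb/aba meet in 0. 2a->1: ok.
acb: 2b undefined. 2b->0: no, bbb/acb meet in 0. 2b->1: ok.
acc: 2c undefined. 2c->0: no, bbb/caccc meet in 0. 2c->1: no, bbb/acca meet in 0. 2c->2: ok.
All examples now run through 3 states with every (state, symbol) defined. Accept strings end in {0}, Reject strings end in {1,2}; accept={0}.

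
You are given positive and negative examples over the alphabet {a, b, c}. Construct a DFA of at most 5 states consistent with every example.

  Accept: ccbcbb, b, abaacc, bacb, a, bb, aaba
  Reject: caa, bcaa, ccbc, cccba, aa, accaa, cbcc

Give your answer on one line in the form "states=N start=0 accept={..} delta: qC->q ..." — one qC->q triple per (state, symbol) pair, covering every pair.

Fold the examples into a partial DFA from state 0: repeatedly fix the first undefined (state, symbol) met by the shortest-then-alphabetical prefix, trying targets in increasing order and rejecting any under which an Accept and a Reject string meet in one state with the same remainder; add a state when all current targets are rejected. Accepting states are where Accept strings end.
a: 0a undefined. 0a->0: no, a/aa meet in 0. Open state 1: 0a->1.
b: 0b undefined. 0b->0: ok.
c: 0c undefined. 0c->0: no, ccbcbb/ccbc meet in 0. 0c->1: ok.
aa: 1a undefined. 1a->0: no, b/aa meet in 0. 1a->1: no, a/caa meet in 1. Open state 2: 1a->2.
ab: 1b undefined. 1b->0: ok.
ac: 1c undefined. 1c->0: no, ccbcbb/cbcc meet in 0. 1c->1: no, a/ccbc meet in 1. 1c->2: ok.
aab: 2b undefined. 2b->0: no, a/ccbc meet in 1. 2b->1: no, aaba/ccbc meet in 2. 2b->2: no, bacb/aa meet in 2. Open state 3: 2b->3.
acc: 2c undefined. 2c->0: no, abaacc/cccba meet in 1. 2c->1: no, abaacc/aa meet in 2. 2c->2: no, abaacc/aa meet in 2. 2c->3: no, abaacc/ccbc meet in 3 with "c" left. Open state 4: 2c->4.
caa: 2a undefined. 2a->0: no, b/caa meet in 0. 2a->1: no, a/caa meet in 1. 2a->2: ok.
aaba: 3a undefined. 3a->0: ok.
acca: 4a undefined. 4a->0: no, a/accaa meet in 1. 4a->1: ok.
ccbc: 3c undefined. 3c->0: no, ccbcbb/ccbc meet in 0. 3c->1: no, a/ccbc meet in 1. 3c->2: ok.
cccb: 4b undefined. 4b->0: no, a/cccba meet in 1. 4b->1: ok.
abaacc: 4c undefined. 4c->0: ok.
ccbcbb: 3b undefined. 3b->0: ok.
All examples now run through 5 states with every (state, symbol) defined. Accept strings end in {0,1,3}, Reject strings end in {2}; accept={0,1,3}.

states=5 start=0 accept={0,1,3} delta: 0a->1 0b->0 0c->1 1a->2 1b->0 1c->2 2a->2 2b->3 2c->4 3a->0 3b->0 3c->2 4a->1 4b->1 4c->0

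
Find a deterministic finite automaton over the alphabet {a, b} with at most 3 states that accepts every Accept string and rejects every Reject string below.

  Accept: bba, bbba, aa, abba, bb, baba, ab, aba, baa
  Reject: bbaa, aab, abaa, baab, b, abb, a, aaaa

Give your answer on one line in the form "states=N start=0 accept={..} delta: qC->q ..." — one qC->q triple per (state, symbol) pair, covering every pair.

states=3 start=0 accept={0,2} delta: 0a->1 0b->1 1a->2 1b->2 2a->0 2b->1

State merging on the prefix tree: take the shortest (then alphabetical) example prefix whose next move is undefined and point that move at state 0, else 1, else 2, ...; a target is out if some Accept/Reject pair would then sit in one state with the same input left (inseparable). If every existing state is out, open a new one.
a: 0a undefined. 0a->0: no, aa/a meet in 0. Open state 1: 0a->1.
b: 0b undefined. 0b->0: no, bba/a meet in 1. 0b->1: ok.
aa: 1a undefined. 1a->0: no, aa/aaaa meet in 0. 1a->1: no, aa/b meet in 1. Open state 2: 1a->2.
ab: 1b undefined. 1b->0: no, bba/b meet in 1. 1b->1: no, bb/b meet in 1. 1b->2: ok.
aaa: 2a undefined. 2a->0: ok.
aab: 2b undefined. 2b->0: no, bba/aab meet in 0. 2b->1: ok.
All examples now run through 3 states with every (state, symbol) defined. Accept strings end in {0,2}, Reject strings end in {1}; accept={0,2}.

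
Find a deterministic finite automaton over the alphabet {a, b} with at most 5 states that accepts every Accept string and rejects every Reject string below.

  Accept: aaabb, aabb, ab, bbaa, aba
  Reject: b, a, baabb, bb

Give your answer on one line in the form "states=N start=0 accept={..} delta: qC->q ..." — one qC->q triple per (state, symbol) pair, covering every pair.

states=5 start=0 accept={0,3} delta: 0a->1 0b->2 1a->1 1b->3 2a->2 2b->4 3a->0 3b->0 4a->3 4b->1

Fold the examples into a partial DFA from state 0: repeatedly fix the first undefined (state, symbol) met by the shortest-then-alphabetical prefix, trying targets in increasing order and rejecting any under which an Accept and a Reject string meet in one state with the same remainder; add a state when all current targets are rejected. Accepting states are where Accept strings end.
a: 0a undefined. 0a->0: no, aaabb/bb meet in 0 with "bb" left. Open state 1: 0a->1.
b: 0b undefined. 0b->0: no, aabb/baabb meet in 1 with "abb" left. 0b->1: no, aaabb/baabb meet in 1 with "aabb" left. Open state 2: 0b->2.
aa: 1a undefined. 1a->0: no, aabb/bb meet in 2 with "b" left. 1a->1: ok.
ab: 1b undefined. 1b->0: no, aaabb/b meet in 2. 1b->1: no, aaabb/a meet in 1. 1b->2: no, aaabb/bb meet in 2 with "b" left. Open state 3: 1b->3.
ba: 2a undefined. 2a->0: no, aaabb/baabb meet in 3 with "b" left. 2a->1: no, aaabb/baabb meet in 3 with "b" left. 2a->2: ok.
bb: 2b undefined. 2b->0: no, bbaa/a meet in 1. 2b->1: no, ab/baabb meet in 3. 2b->2: no, bbaa/b meet in 2. 2b->3: no, aaabb/baabb meet in 3 with "b" left. Open state 4: 2b->4.
aba: 3a undefined. 3a->0: ok.
bba: 4a undefined. 4a->0: no, bbaa/a meet in 1. 4a->1: no, bbaa/a meet in 1. 4a->2: no, bbaa/b meet in 2. 4a->3: ok.
aabb: 3b undefined. 3b->0: ok.
baabb: 4b undefined. 4b->0: no, aaabb/baabb meet in 0. 4b->1: ok.
All examples now run through 5 states with every (state, symbol) defined. Accept strings end in {0,3}, Reject strings end in {1,2,4}; accept={0,3}.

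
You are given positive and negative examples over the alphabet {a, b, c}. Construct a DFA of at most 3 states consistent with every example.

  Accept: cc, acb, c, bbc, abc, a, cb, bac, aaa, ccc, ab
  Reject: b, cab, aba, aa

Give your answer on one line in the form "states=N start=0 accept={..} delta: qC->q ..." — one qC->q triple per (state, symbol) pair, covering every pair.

Fold the examples into a partial DFA from state 0: repeatedly fix the first undefined (state, symbol) met by the shortest-then-alphabetical prefix, trying targets in increasing order and rejecting any under which an Accept and a Reject string meet in one state with the same remainder; add a state when all current targets are rejected. Accepting states are where Accept strings end.
a: 0a undefined. 0a->0: no, a/aa meet in 0. Open state 1: 0a->1.
b: 0b undefined. 0b->0: ok.
c: 0c undefined. 0c->0: no, cc/b meet in 0. 0c->1: ok.
aa: 1a undefined. 1a->0: ok.
ab: 1b undefined. 1b->0: no, c/aba meet in 1. 1b->1: ok.
ac: 1c undefined. 1c->0: no, cc/b meet in 0. 1c->1: ok.
All examples now run through 2 states with every (state, symbol) defined. Accept strings end in {1}, Reject strings end in {0}; accept={1}.

states=2 start=0 accept={1} delta: 0a->1 0b->0 0c->1 1a->0 1b->1 1c->1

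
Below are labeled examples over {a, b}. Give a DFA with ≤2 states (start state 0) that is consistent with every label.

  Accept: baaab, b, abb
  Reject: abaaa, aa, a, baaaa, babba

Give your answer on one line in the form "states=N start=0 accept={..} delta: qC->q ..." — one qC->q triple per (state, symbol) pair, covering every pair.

State merging on the prefix tree: take the shortest (then alphabetical) example prefix whose next move is undefined and point that move at state 0, else 1, else 2, ...; a target is out if some Accept/Reject pair would then sit in one state with the same input left (inseparable). If every existing state is out, open a new one.
a: 0a undefined. 0a->0: ok.
b: 0b undefined. 0b->0: no, baaab/abaaa meet in 0. Open state 1: 0b->1.
ba: 1a undefined. 1a->0: ok.
abb: 1b undefined. 1b->0: no, abb/abaaa meet in 0. 1b->1: ok.
All examples now run through 2 states with every (state, symbol) defined. Accept strings end in {1}, Reject strings end in {0}; accept={1}.

states=2 start=0 accept={1} delta: 0a->0 0b->1 1a->0 1b->1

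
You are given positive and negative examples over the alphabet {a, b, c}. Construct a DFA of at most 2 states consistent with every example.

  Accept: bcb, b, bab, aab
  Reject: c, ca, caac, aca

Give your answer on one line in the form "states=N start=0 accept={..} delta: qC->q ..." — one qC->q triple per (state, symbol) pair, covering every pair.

Grow the machine one transition at a time. Run the examples from 0; the earliest place one falls off (shortest prefix, ties alphabetical) gets sent to the lowest-numbered state that keeps every Accept/Reject pair distinguishable — a pair clashes when both reach the same state with identical unread suffix — and to a fresh state only if none does.
a: 0a undefined. 0a->0: ok.
b: 0b undefined. 0b->0: ok.
c: 0c undefined. 0c->0: no, bcb/c meet in 0. Open state 1: 0c->1.
ca: 1a undefined. 1a->0: no, b/ca meet in 0. 1a->1: ok.
bcb: 1b undefined. 1b->0: ok.
caac: 1c undefined. 1c->0: no, bcb/caac meet in 0. 1c->1: ok.
All examples now run through 2 states with every (state, symbol) defined. Accept strings end in {0}, Reject strings end in {1}; accept={0}.

states=2 start=0 accept={0} delta: 0a->0 0b->0 0c->1 1a->1 1b->0 1c->1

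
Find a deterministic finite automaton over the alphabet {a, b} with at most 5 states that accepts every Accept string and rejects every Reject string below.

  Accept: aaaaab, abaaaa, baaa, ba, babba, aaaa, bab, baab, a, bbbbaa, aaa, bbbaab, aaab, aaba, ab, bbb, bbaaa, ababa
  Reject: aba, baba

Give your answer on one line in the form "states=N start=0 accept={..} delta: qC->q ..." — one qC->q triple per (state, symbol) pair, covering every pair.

states=4 start=0 accept={0,1,2} delta: 0a->1 0b->0 1a->0 1b->2 2a->3 2b->0 3a->0 3b->0

State merging on the prefix tree: take the shortest (then alphabetical) example prefix whose next move is undefined and point that move at state 0, else 1, else 2, ...; a target is out if some Accept/Reject pair would then sit in one state with the same input left (inseparable). If every existing state is out, open a new one.
a: 0a undefined. 0a->0: no, ba/aba meet in 0 with "ba" left. Open state 1: 0a->1.
b: 0b undefined. 0b->0: ok.
aa: 1a undefined. 1a->0: ok.
ab: 1b undefined. 1b->0: no, baaa/aba meet in 1. 1b->1: no, babba/aba meet in 0. Open state 2: 1b->2.
aba: 2a undefined. 2a->0: no, aaaa/aba meet in 0. 2a->1: no, baaa/aba meet in 1. 2a->2: no, aaaaab/aba meet in 2. Open state 3: 2a->3.
abaa: 3a undefined. 3a->0: ok.
abab: 3b undefined. 3b->0: ok.
babb: 2b undefined. 2b->0: ok.
All examples now run through 4 states with every (state, symbol) defined. Accept strings end in {0,1,2}, Reject strings end in {3}; accept={0,1,2}.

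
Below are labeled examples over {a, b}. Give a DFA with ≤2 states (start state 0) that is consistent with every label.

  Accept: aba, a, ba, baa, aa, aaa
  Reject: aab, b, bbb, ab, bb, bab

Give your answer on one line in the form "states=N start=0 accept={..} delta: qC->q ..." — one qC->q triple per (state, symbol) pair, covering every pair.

states=2 start=0 accept={0} delta: 0a->0 0b->1 1a->0 1b->1

Grow the machine one transition at a time. Run the examples from 0; the earliest place one falls off (shortest prefix, ties alphabetical) gets sent to the lowest-numbered state that keeps every Accept/Reject pair distinguishable — a pair clashes when both reach the same state with identical unread suffix — and to a fresh state only if none does.
a: 0a undefined. 0a->0: ok.
b: 0b undefined. 0b->0: no, aba/aab meet in 0. Open state 1: 0b->1.
ba: 1a undefined. 1a->0: ok.
bb: 1b undefined. 1b->0: no, aba/bb meet in 0. 1b->1: ok.
All examples now run through 2 states with every (state, symbol) defined. Accept strings end in {0}, Reject strings end in {1}; accept={0}.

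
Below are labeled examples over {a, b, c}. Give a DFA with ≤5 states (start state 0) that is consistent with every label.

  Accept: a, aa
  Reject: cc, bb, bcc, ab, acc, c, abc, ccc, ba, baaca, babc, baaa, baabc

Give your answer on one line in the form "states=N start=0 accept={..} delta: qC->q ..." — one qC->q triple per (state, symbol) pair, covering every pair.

Fold the examples into a partial DFA from state 0: repeatedly fix the first undefined (state, symbol) met by the shortest-then-alphabetical prefix, trying targets in increasing order and rejecting any under which an Accept and a Reject string meet in one state with the same remainder; add a state when all current targets are rejected. Accepting states are where Accept strings end.
a: 0a undefined. 0a->0: ok.
b: 0b undefined. 0b->0: no, a/bb meet in 0. Open state 1: 0b->1.
c: 0c undefined. 0c->0: no, a/cc meet in 0. 0c->1: ok.
ba: 1a undefined. 1a->0: no, a/ba meet in 0. 1a->1: ok.
bb: 1b undefined. 1b->0: no, a/bb meet in 0. 1b->1: ok.
bc: 1c undefined. 1c->0: no, a/cc meet in 0. 1c->1: ok.
All examples now run through 2 states with every (state, symbol) defined. Accept strings end in {0}, Reject strings end in {1}; accept={0}.

states=2 start=0 accept={0} delta: 0a->0 0b->1 0c->1 1a->1 1b->1 1c->1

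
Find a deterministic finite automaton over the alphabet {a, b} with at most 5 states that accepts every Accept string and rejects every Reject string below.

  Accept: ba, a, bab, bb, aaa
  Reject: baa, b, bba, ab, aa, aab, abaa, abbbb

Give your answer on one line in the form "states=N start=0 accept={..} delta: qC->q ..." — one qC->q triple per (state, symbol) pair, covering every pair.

State merging on the prefix tree: take the shortest (then alphabetical) example prefix whose next move is undefined and point that move at state 0, else 1, else 2, ...; a target is out if some Accept/Reject pair would then sit in one state with the same input left (inseparable). If every existing state is out, open a new one.
a: 0a undefined. 0a->0: no, a/aa meet in 0. Open state 1: 0a->1.
b: 0b undefined. 0b->0: no, ba/bba meet in 1. 0b->1: no, ba/aa meet in 1 with "a" left. Open state 2: 0b->2.
aa: 1a undefined. 1a->0: ok.
ab: 1b undefined. 1b->0: ok.
ba: 2a undefined. 2a->0: no, ba/ab meet in 0. 2a->1: no, bab/baa meet in 0. 2a->2: no, ba/baa meet in 2. Open state 3: 2a->3.
bb: 2b undefined. 2b->0: no, a/bba meet in 1. 2b->1: ok.
baa: 3a undefined. 3a->0: ok.
bab: 3b undefined. 3b->0: no, bab/baa meet in 0. 3b->1: ok.
All examples now run through 4 states with every (state, symbol) defined. Accept strings end in {1,3}, Reject strings end in {0,2}; accept={1,3}.

states=4 start=0 accept={1,3} delta: 0a->1 0b->2 1a->0 1b->0 2a->3 2b->1 3a->0 3b->1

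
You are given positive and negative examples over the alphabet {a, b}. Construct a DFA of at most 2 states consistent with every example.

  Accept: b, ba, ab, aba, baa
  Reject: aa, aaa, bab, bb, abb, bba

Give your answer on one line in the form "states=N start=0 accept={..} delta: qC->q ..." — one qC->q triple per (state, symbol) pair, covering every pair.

states=2 start=0 accept={1} delta: 0a->0 0b->1 1a->1 1b->0

Fold the examples into a partial DFA from state 0: repeatedly fix the first undefined (state, symbol) met by the shortest-then-alphabetical prefix, trying targets in increasing order and rejecting any under which an Accept and a Reject string meet in one state with the same remainder; add a state when all current targets are rejected. Accepting states are where Accept strings end.
a: 0a undefined. 0a->0: ok.
b: 0b undefined. 0b->0: no, b/aa meet in 0. Open state 1: 0b->1.
ba: 1a undefined. 1a->0: no, b/bab meet in 1. 1a->1: ok.
bb: 1b undefined. 1b->0: ok.
All examples now run through 2 states with every (state, symbol) defined. Accept strings end in {1}, Reject strings end in {0}; accept={1}.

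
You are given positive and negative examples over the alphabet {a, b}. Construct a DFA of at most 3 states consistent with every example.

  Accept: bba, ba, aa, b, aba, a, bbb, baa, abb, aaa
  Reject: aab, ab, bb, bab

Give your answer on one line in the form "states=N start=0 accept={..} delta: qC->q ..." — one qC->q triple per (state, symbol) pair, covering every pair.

Grow the machine one transition at a time. Run the examples from 0; the earliest place one falls off (shortest prefix, ties alphabetical) gets sent to the lowest-numbered state that keeps every Accept/Reject pair distinguishable — a pair clashes when both reach the same state with identical unread suffix — and to a fresh state only if none does.
a: 0a undefined. 0a->0: no, b/aab meet in 0 with "b" left. Open state 1: 0a->1.
b: 0b undefined. 0b->0: no, b/bb meet in 0. 0b->1: ok.
aa: 1a undefined. 1a->0: no, b/aab meet in 1. 1a->1: ok.
ab: 1b undefined. 1b->0: ok.
All examples now run through 2 states with every (state, symbol) defined. Accept strings end in {1}, Reject strings end in {0}; accept={1}.

states=2 start=0 accept={1} delta: 0a->1 0b->1 1a->1 1b->0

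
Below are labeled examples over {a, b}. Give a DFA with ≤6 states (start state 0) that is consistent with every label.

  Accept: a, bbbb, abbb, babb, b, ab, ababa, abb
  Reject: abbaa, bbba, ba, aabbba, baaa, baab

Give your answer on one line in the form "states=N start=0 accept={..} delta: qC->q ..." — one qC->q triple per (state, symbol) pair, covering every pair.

states=4 start=0 accept={0,1} delta: 0a->0 0b->1 1a->2 1b->1 2a->2 2b->3 3a->0 3b->0

Grow the machine one transition at a time. Run the examples from 0; the earliest place one falls off (shortest prefix, ties alphabetical) gets sent to the lowest-numbered state that keeps every Accept/Reject pair distinguishable — a pair clashes when both reach the same state with identical unread suffix — and to a fresh state only if none does.
a: 0a undefined. 0a->0: ok.
b: 0b undefined. 0b->0: no, a/abbaa meet in 0. Open state 1: 0b->1.
ba: 1a undefined. 1a->0: no, a/ba meet in 0. 1a->1: no, b/ba meet in 1. Open state 2: 1a->2.
bb: 1b undefined. 1b->0: no, a/abbaa meet in 0. 1b->1: ok.
baa: 2a undefined. 2a->0: no, a/abbaa meet in 0. 2a->1: no, bbbb/abbaa meet in 1. 2a->2: ok.
bab: 2b undefined. 2b->0: no, a/baab meet in 0. 2b->1: no, bbbb/baab meet in 1. 2b->2: no, babb/abbaa meet in 2. Open state 3: 2b->3.
babb: 3b undefined. 3b->0: ok.
ababa: 3a undefined. 3a->0: ok.
All examples now run through 4 states with every (state, symbol) defined. Accept strings end in {0,1}, Reject strings end in {2,3}; accept={0,1}.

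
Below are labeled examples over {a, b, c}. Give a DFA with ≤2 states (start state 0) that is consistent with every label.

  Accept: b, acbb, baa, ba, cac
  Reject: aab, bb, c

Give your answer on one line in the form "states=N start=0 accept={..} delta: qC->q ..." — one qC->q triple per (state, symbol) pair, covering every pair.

State merging on the prefix tree: take the shortest (then alphabetical) example prefix whose next move is undefined and point that move at state 0, else 1, else 2, ...; a target is out if some Accept/Reject pair would then sit in one state with the same input left (inseparable). If every existing state is out, open a new one.
a: 0a undefined. 0a->0: no, b/aab meet in 0 with "b" left. Open state 1: 0a->1.
b: 0b undefined. 0b->0: no, b/bb meet in 0. 0b->1: ok.
c: 0c undefined. 0c->0: ok.
aa: 1a undefined. 1a->0: no, b/aab meet in 1. 1a->1: ok.
ac: 1c undefined. 1c->0: no, acbb/aab meet in 1 with "b" left. 1c->1: ok.
bb: 1b undefined. 1b->0: ok.
All examples now run through 2 states with every (state, symbol) defined. Accept strings end in {1}, Reject strings end in {0}; accept={1}.

states=2 start=0 accept={1} delta: 0a->1 0b->1 0c->0 1a->1 1b->0 1c->1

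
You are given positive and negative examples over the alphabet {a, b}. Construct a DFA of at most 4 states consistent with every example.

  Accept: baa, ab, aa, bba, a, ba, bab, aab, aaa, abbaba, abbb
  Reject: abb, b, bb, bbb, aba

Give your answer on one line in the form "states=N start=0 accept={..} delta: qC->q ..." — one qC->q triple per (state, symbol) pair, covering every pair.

states=4 start=0 accept={1,2} delta: 0a->1 0b->0 1a->1 1b->2 2a->0 2b->3 3a->0 3b->1

State merging on the prefix tree: take the shortest (then alphabetical) example prefix whose next move is undefined and point that move at state 0, else 1, else 2, ...; a target is out if some Accept/Reject pair would then sit in one state with the same input left (inseparable). If every existing state is out, open a new one.
a: 0a undefined. 0a->0: no, ab/b meet in 0 with "b" left. Open state 1: 0a->1.
b: 0b undefined. 0b->0: ok.
aa: 1a undefined. 1a->0: no, baa/b meet in 0. 1a->1: ok.
ab: 1b undefined. 1b->0: no, baa/aba meet in 1. 1b->1: no, baa/abb meet in 1. Open state 2: 1b->2.
aba: 2a undefined. 2a->0: ok.
abb: 2b undefined. 2b->0: no, abbaba/abb meet in 0. 2b->1: no, baa/abb meet in 1. 2b->2: no, ab/abb meet in 2. Open state 3: 2b->3.
abba: 3a undefined. 3a->0: ok.
abbb: 3b undefined. 3b->0: no, abbb/b meet in 0. 3b->1: ok.
All examples now run through 4 states with every (state, symbol) defined. Accept strings end in {1,2}, Reject strings end in {0,3}; accept={1,2}.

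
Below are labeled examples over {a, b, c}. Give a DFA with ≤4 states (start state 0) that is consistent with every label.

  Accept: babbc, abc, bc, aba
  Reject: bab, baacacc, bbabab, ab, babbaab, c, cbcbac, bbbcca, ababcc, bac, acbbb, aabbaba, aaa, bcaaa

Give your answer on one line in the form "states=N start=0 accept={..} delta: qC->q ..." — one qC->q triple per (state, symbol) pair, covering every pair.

State merging on the prefix tree: take the shortest (then alphabetical) example prefix whose next move is undefined and point that move at state 0, else 1, else 2, ...; a target is out if some Accept/Reject pair would then sit in one state with the same input left (inseparable). If every existing state is out, open a new one.
a: 0a undefined. 0a->0: ok.
b: 0b undefined. 0b->0: no, babbc/c meet in 0 with "c" left. Open state 1: 0b->1.
c: 0c undefined. 0c->0: ok.
ba: 1a undefined. 1a->0: no, aba/baacacc meet in 0. 1a->1: no, abc/bac meet in 1 with "c" left. Open state 2: 1a->2.
bb: 1b undefined. 1b->0: no, aba/aabbaba meet in 2. 1b->1: ok.
bc: 1c undefined. 1c->0: no, abc/c meet in 0. 1c->1: no, abc/ab meet in 1. 1c->2: ok.
baa: 2a undefined. 2a->0: ok.
bab: 2b undefined. 2b->0: ok.
bac: 2c undefined. 2c->0: ok.
All examples now run through 3 states with every (state, symbol) defined. Accept strings end in {2}, Reject strings end in {0,1}; accept={2}.

states=3 start=0 accept={2} delta: 0a->0 0b->1 0c->0 1a->2 1b->1 1c->2 2a->0 2b->0 2c->0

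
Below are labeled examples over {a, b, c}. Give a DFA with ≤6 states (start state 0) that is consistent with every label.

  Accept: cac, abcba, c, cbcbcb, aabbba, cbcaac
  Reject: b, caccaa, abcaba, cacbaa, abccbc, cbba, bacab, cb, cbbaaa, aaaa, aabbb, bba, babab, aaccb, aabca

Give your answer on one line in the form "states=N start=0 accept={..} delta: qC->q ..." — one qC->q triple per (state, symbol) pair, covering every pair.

State merging on the prefix tree: take the shortest (then alphabetical) example prefix whose next move is undefined and point that move at state 0, else 1, else 2, ...; a target is out if some Accept/Reject pair would then sit in one state with the same input left (inseparable). If every existing state is out, open a new one.
a: 0a undefined. 0a->0: ok.
b: 0b undefined. 0b->0: no, aabbba/b meet in 0. Open state 1: 0b->1.
c: 0c undefined. 0c->0: no, cac/caccaa meet in 0. 0c->1: no, c/b meet in 1. Open state 2: 0c->2.
ba: 1a undefined. 1a->0: ok.
bb: 1b undefined. 1b->0: no, aabbba/aaaa meet in 0. 1b->1: no, aabbba/aaaa meet in 0. 1b->2: ok.
ca: 2a undefined. 2a->0: ok.
cb: 2b undefined. 2b->0: no, cbcbcb/cacbaa meet in 0. 2b->1: no, aabbba/cacbaa meet in 0. 2b->2: no, cac/cb meet in 2. Open state 3: 2b->3.
abc: 1c undefined. 1c->0: no, abcba/abcaba meet in 0. 1c->1: no, abcba/abcaba meet in 0. 1c->2: ok.
cbb: 3b undefined. 3b->0: ok.
cbc: 3c undefined. 3c->0: no, cbcbcb/cb meet in 3. 3c->1: no, cbcbcb/aaccb meet in 2 with "cb" left. 3c->2: no, cbcbcb/cb meet in 3. 3c->3: no, cbcbcb/cb meet in 3. Open state 4: 3c->4.
aacc: 2c undefined. 2c->0: no, cac/abccbc meet in 2. 2c->1: no, cac/aaccb meet in 2. 2c->2: ok.
cbca: 4a undefined. 4a->0: ok.
cbcb: 4b undefined. 4b->0: no, cbcbcb/cb meet in 3. 4b->1: no, cbcbcb/cb meet in 3. 4b->2: no, cbcbcb/cb meet in 3. 4b->3: no, cbcbcb/cb meet in 3. 4b->4: ok.
abcba: 3a undefined. 3a->0: no, abcba/caccaa meet in 0. 3a->1: no, abcba/b meet in 1. 3a->2: ok.
cbcbc: 4c undefined. 4c->0: no, cbcbcb/b meet in 1. 4c->1: ok.
All examples now run through 5 states with every (state, symbol) defined. Accept strings end in {2}, Reject strings end in {0,1,3,4}; accept={2}.

states=5 start=0 accept={2} delta: 0a->0 0b->1 0c->2 1a->0 1b->2 1c->2 2a->0 2b->3 2c->2 3a->2 3b->0 3c->4 4a->0 4b->4 4c->1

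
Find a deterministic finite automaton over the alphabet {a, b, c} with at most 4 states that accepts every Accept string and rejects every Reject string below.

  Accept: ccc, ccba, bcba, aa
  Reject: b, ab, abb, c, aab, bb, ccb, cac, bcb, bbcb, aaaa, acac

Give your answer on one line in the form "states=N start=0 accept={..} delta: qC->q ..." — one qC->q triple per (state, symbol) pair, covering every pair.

states=4 start=0 accept={2} delta: 0a->1 0b->0 0c->1 1a->2 1b->1 1c->3 2a->0 2b->0 2c->0 3a->0 3b->1 3c->2

Grow the machine one transition at a time. Run the examples from 0; the earliest place one falls off (shortest prefix, ties alphabetical) gets sent to the lowest-numbered state that keeps every Accept/Reject pair distinguishable — a pair clashes when both reach the same state with identical unread suffix — and to a fresh state only if none does.
a: 0a undefined. 0a->0: no, aa/aaaa meet in 0. Open state 1: 0a->1.
b: 0b undefined. 0b->0: ok.
c: 0c undefined. 0c->0: no, ccc/b meet in 0. 0c->1: ok.
aa: 1a undefined. 1a->0: no, aa/b meet in 0. 1a->1: no, aa/c meet in 1. Open state 2: 1a->2.
ab: 1b undefined. 1b->0: no, bcba/c meet in 1. 1b->1: ok.
ac: 1c undefined. 1c->0: no, ccc/ab meet in 1. 1c->1: no, ccc/ab meet in 1. 1c->2: no, ccc/cac meet in 2 with "c" left. Open state 3: 1c->3.
aaa: 2a undefined. 2a->0: ok.
aab: 2b undefined. 2b->0: ok.
aca: 3a undefined. 3a->0: ok.
cac: 2c undefined. 2c->0: ok.
ccb: 3b undefined. 3b->0: no, ccba/ab meet in 1. 3b->1: ok.
ccc: 3c undefined. 3c->0: no, ccc/b meet in 0. 3c->1: no, ccc/ab meet in 1. 3c->2: ok.
All examples now run through 4 states with every (state, symbol) defined. Accept strings end in {2}, Reject strings end in {0,1}; accept={2}.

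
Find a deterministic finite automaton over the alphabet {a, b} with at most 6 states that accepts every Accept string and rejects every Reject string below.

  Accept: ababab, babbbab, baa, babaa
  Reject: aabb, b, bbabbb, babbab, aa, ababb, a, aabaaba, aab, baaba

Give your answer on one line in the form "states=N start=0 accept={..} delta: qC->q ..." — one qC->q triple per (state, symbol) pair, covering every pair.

State merging on the prefix tree: take the shortest (then alphabetical) example prefix whose next move is undefined and point that move at state 0, else 1, else 2, ...; a target is out if some Accept/Reject pair would then sit in one state with the same input left (inseparable). If every existing state is out, open a new one.
a: 0a undefined. 0a->0: ok.
b: 0b undefined. 0b->0: no, ababab/aabb meet in 0. Open state 1: 0b->1.
ba: 1a undefined. 1a->0: no, ababab/b meet in 1. 1a->1: no, baa/b meet in 1. Open state 2: 1a->2.
bb: 1b undefined. 1b->0: ok.
baa: 2a undefined. 2a->0: no, baa/aabb meet in 0. 2a->1: no, baa/b meet in 1. 2a->2: ok.
bab: 2b undefined. 2b->0: no, ababab/b meet in 1. 2b->1: no, ababab/b meet in 1. 2b->2: no, ababab/babbab meet in 2. Open state 3: 2b->3.
baba: 3a undefined. 3a->0: no, ababab/b meet in 1. 3a->1: no, ababab/aabb meet in 0. 3a->2: no, baa/aabaaba meet in 2. 3a->3: no, ababab/ababb meet in 3 with "b" left. Open state 4: 3a->4.
babb: 3b undefined. 3b->0: ok.
babaa: 4a undefined. 4a->0: no, babaa/aabb meet in 0. 4a->1: no, babaa/b meet in 1. 4a->2: ok.
ababab: 4b undefined. 4b->0: no, ababab/aabb meet in 0. 4b->1: no, ababab/b meet in 1. 4b->2: ok.
All examples now run through 5 states with every (state, symbol) defined. Accept strings end in {2,3}, Reject strings end in {0,1,4}; accept={2,3}.

states=5 start=0 accept={2,3} delta: 0a->0 0b->1 1a->2 1b->0 2a->2 2b->3 3a->4 3b->0 4a->2 4b->2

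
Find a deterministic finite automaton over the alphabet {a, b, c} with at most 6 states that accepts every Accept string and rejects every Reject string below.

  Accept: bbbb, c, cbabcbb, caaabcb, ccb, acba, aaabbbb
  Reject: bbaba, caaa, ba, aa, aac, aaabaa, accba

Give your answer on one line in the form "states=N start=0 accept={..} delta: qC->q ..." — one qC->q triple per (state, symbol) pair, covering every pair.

Grow the machine one transition at a time. Run the examples from 0; the earliest place one falls off (shortest prefix, ties alphabetical) gets sent to the lowest-numbered state that keeps every Accept/Reject pair distinguishable — a pair clashes when both reach the same state with identical unread suffix — and to a fresh state only if none does.
a: 0a undefined. 0a->0: no, c/aac meet in 0 with "c" left. Open state 1: 0a->1.
b: 0b undefined. 0b->0: ok.
c: 0c undefined. 0c->0: ok.
aa: 1a undefined. 1a->0: no, bbbb/aa meet in 0. 1a->1: ok.
ac: 1c undefined. 1c->0: no, bbbb/aac meet in 0. 1c->1: no, acba/bbaba meet in 1 with "ba" left. Open state 2: 1c->2.
acb: 2b undefined. 2b->0: no, acba/caaa meet in 1. 2b->1: no, acba/caaa meet in 1. 2b->2: ok.
acc: 2c undefined. 2c->0: ok.
aaab: 1b undefined. 1b->0: ok.
acba: 2a undefined. 2a->0: ok.
All examples now run through 3 states with every (state, symbol) defined. Accept strings end in {0}, Reject strings end in {1,2}; accept={0}.

states=3 start=0 accept={0} delta: 0a->1 0b->0 0c->0 1a->1 1b->0 1c->2 2a->0 2b->2 2c->0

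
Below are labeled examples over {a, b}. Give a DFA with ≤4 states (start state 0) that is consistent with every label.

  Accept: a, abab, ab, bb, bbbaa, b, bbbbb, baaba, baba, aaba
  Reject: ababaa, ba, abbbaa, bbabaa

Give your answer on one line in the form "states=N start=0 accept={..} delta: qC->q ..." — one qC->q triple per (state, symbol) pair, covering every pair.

Fold the examples into a partial DFA from state 0: repeatedly fix the first undefined (state, symbol) met by the shortest-then-alphabetical prefix, trying targets in increasing order and rejecting any under which an Accept and a Reject string meet in one state with the same remainder; add a state when all current targets are rejected. Accepting states are where Accept strings end.
a: 0a undefined. 0a->0: no, bbbaa/abbbaa meet in 0 with "bbbaa" left. Open state 1: 0a->1.
b: 0b undefined. 0b->0: no, a/ba meet in 1. 0b->1: ok.
aa: 1a undefined. 1a->0: no, baba/ba meet in 0. 1a->1: no, a/ba meet in 1. Open state 2: 1a->2.
ab: 1b undefined. 1b->0: ok.
aab: 2b undefined. 2b->0: ok.
baa: 2a undefined. 2a->0: no, baaba/ababaa meet in 2. 2a->1: ok.
All examples now run through 3 states with every (state, symbol) defined. Accept strings end in {0,1}, Reject strings end in {2}; accept={0,1}.

states=3 start=0 accept={0,1} delta: 0a->1 0b->1 1a->2 1b->0 2a->1 2b->0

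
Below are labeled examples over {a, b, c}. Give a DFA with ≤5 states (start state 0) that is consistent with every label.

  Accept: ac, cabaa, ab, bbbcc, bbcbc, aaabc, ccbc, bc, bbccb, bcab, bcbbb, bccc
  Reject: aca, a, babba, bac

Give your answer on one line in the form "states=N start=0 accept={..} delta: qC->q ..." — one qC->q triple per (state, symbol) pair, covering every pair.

states=4 start=0 accept={1,3} delta: 0a->0 0b->1 0c->1 1a->2 1b->0 1c->3 2a->1 2b->1 2c->0 3a->0 3b->1 3c->1

Grow the machine one transition at a time. Run the examples from 0; the earliest place one falls off (shortest prefix, ties alphabetical) gets sent to the lowest-numbered state that keeps every Accept/Reject pair distinguishable — a pair clashes when both reach the same state with identical unread suffix — and to a fresh state only if none does.
a: 0a undefined. 0a->0: ok.
b: 0b undefined. 0b->0: no, ac/bac meet in 0 with "c" left. Open state 1: 0b->1.
c: 0c undefined. 0c->0: no, ac/aca meet in 0. 0c->1: ok.
ba: 1a undefined. 1a->0: no, ac/bac meet in 1. 1a->1: no, ac/aca meet in 1. Open state 2: 1a->2.
bb: 1b undefined. 1b->0: ok.
bc: 1c undefined. 1c->0: no, aaabc/a meet in 0. 1c->1: no, bbccb/a meet in 0. 1c->2: no, bbbcc/bac meet in 2 with "c" left. Open state 3: 1c->3.
bab: 2b undefined. 2b->0: no, cabaa/a meet in 0. 2b->1: ok.
bac: 2c undefined. 2c->0: ok.
bca: 3a undefined. 3a->0: ok.
bcb: 3b undefined. 3b->0: no, bbccb/a meet in 0. 3b->1: ok.
bcc: 3c undefined. 3c->0: no, bbbcc/a meet in 0. 3c->1: ok.
cabaa: 2a undefined. 2a->0: no, cabaa/a meet in 0. 2a->1: ok.
All examples now run through 4 states with every (state, symbol) defined. Accept strings end in {1,3}, Reject strings end in {0,2}; accept={1,3}.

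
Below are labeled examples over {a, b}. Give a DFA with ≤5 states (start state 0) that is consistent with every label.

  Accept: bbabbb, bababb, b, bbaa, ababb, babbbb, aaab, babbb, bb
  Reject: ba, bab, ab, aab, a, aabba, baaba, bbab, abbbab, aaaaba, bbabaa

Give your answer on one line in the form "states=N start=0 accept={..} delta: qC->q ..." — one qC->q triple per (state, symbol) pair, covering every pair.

states=4 start=0 accept={0,2} delta: 0a->1 0b->0 1a->2 1b->3 2a->0 2b->3 3a->3 3b->0

Grow the machine one transition at a time. Run the examples from 0; the earliest place one falls off (shortest prefix, ties alphabetical) gets sent to the lowest-numbered state that keeps every Accept/Reject pair distinguishable — a pair clashes when both reach the same state with identical unread suffix — and to a fresh state only if none does.
a: 0a undefined. 0a->0: no, b/ab meet in 0 with "b" left. Open state 1: 0a->1.
b: 0b undefined. 0b->0: ok.
aa: 1a undefined. 1a->0: no, b/aab meet in 0. 1a->1: no, bbaa/ba meet in 1. Open state 2: 1a->2.
ab: 1b undefined. 1b->0: no, bbabbb/bab meet in 0. 1b->1: no, bbabbb/ba meet in 1. 1b->2: no, bbaa/bab meet in 2. Open state 3: 1b->3.
aaa: 2a undefined. 2a->0: ok.
aab: 2b undefined. 2b->0: no, b/aab meet in 0. 2b->1: no, bbaa/baaba meet in 2. 2b->2: no, b/aabba meet in 0. 2b->3: ok.
aba: 3a undefined. 3a->0: no, bababb/baaba meet in 0. 3a->1: no, bbaa/bbabaa meet in 2. 3a->2: no, b/bbabaa meet in 0. 3a->3: ok.
abb: 3b undefined. 3b->0: ok.
All examples now run through 4 states with every (state, symbol) defined. Accept strings end in {0,2}, Reject strings end in {1,3}; accept={0,2}.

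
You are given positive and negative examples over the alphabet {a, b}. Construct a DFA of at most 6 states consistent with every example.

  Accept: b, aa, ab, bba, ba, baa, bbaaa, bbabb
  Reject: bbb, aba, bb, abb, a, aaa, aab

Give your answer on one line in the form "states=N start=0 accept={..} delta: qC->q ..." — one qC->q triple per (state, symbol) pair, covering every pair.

states=6 start=0 accept={2,3,5} delta: 0a->1 0b->2 1a->3 1b->3 2a->2 2b->4 3a->0 3b->0 4a->5 4b->0 5a->1 5b->0

Grow the machine one transition at a time. Run the examples from 0; the earliest place one falls off (shortest prefix, ties alphabetical) gets sent to the lowest-numbered state that keeps every Accept/Reject pair distinguishable — a pair clashes when both reach the same state with identical unread suffix — and to a fresh state only if none does.
a: 0a undefined. 0a->0: no, b/aab meet in 0 with "b" left. Open state 1: 0a->1.
b: 0b undefined. 0b->0: no, b/bbb meet in 0. 0b->1: no, b/a meet in 1. Open state 2: 0b->2.
aa: 1a undefined. 1a->0: no, b/aab meet in 2. 1a->1: no, aa/a meet in 1. 1a->2: no, ba/aaa meet in 2 with "a" left. Open state 3: 1a->3.
ab: 1b undefined. 1b->0: no, b/abb meet in 2. 1b->1: no, aa/aba meet in 3. 1b->2: no, ba/aba meet in 2 with "a" left. 1b->3: ok.
ba: 2a undefined. 2a->0: no, baa/a meet in 1. 2a->1: no, ba/a meet in 1. 2a->2: ok.
bb: 2b undefined. 2b->0: no, b/bbb meet in 2. 2b->1: no, aa/bbb meet in 3. 2b->2: no, b/bbb meet in 2. 2b->3: no, aa/bb meet in 3. Open state 4: 2b->4.
aaa: 3a undefined. 3a->0: ok.
aab: 3b undefined. 3b->0: ok.
bba: 4a undefined. 4a->0: no, bba/aba meet in 0. 4a->1: no, bba/a meet in 1. 4a->2: no, bbabb/bbb meet in 4 with "b" left. 4a->3: no, bbaaa/a meet in 1. 4a->4: no, bba/bb meet in 4. Open state 5: 4a->5.
bbb: 4b undefined. 4b->0: ok.
bbaa: 5a undefined. 5a->0: no, bbaaa/a meet in 1. 5a->1: ok.
bbab: 5b undefined. 5b->0: ok.
All examples now run through 6 states with every (state, symbol) defined. Accept strings end in {2,3,5}, Reject strings end in {0,1,4}; accept={2,3,5}.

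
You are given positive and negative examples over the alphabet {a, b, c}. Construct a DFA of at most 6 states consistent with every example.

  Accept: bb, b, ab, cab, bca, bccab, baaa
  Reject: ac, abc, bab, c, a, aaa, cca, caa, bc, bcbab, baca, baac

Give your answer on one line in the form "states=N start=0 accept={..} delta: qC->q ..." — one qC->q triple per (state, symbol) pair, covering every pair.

states=4 start=0 accept={1,3} delta: 0a->0 0b->1 0c->0 1a->2 1b->1 1c->2 2a->3 2b->2 2c->0 3a->1 3b->0 3c->0

Fold the examples into a partial DFA from state 0: repeatedly fix the first undefined (state, symbol) met by the shortest-then-alphabetical prefix, trying targets in increasing order and rejecting any under which an Accept and a Reject string meet in one state with the same remainder; add a state when all current targets are rejected. Accepting states are where Accept strings end.
a: 0a undefined. 0a->0: ok.
b: 0b undefined. 0b->0: no, bb/bab meet in 0. Open state 1: 0b->1.
c: 0c undefined. 0c->0: ok.
ba: 1a undefined. 1a->0: no, b/bab meet in 1. 1a->1: no, bb/bab meet in 1 with "b" left. Open state 2: 1a->2.
bb: 1b undefined. 1b->0: no, bb/ac meet in 0. 1b->1: ok.
bc: 1c undefined. 1c->0: no, bca/ac meet in 0. 1c->1: no, bb/abc meet in 1. 1c->2: ok.
baa: 2a undefined. 2a->0: no, bca/ac meet in 0. 2a->1: no, baaa/abc meet in 2. 2a->2: no, bca/abc meet in 2. Open state 3: 2a->3.
bab: 2b undefined. 2b->0: no, bb/bcbab meet in 1. 2b->1: no, bb/bab meet in 1. 2b->2: ok.
bac: 2c undefined. 2c->0: ok.
baaa: 3a undefined. 3a->0: no, baaa/ac meet in 0. 3a->1: ok.
baac: 3c undefined. 3c->0: ok.
bcbab: 3b undefined. 3b->0: ok.
All examples now run through 4 states with every (state, symbol) defined. Accept strings end in {1,3}, Reject strings end in {0,2}; accept={1,3}.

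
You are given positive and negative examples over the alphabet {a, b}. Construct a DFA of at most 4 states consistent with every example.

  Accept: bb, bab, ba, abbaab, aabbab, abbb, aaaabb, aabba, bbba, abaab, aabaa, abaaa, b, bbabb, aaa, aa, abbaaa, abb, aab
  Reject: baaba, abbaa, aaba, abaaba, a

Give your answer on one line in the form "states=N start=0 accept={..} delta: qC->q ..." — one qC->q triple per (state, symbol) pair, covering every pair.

states=3 start=0 accept={0,2} delta: 0a->1 0b->2 1a->2 1b->0 2a->0 2b->0

Fold the examples into a partial DFA from state 0: repeatedly fix the first undefined (state, symbol) met by the shortest-then-alphabetical prefix, trying targets in increasing order and rejecting any under which an Accept and a Reject string meet in one state with the same remainder; add a state when all current targets are rejected. Accepting states are where Accept strings end.
a: 0a undefined. 0a->0: no, ba/aaba meet in 0 with "ba" left. Open state 1: 0a->1.
b: 0b undefined. 0b->0: no, ba/a meet in 1. 0b->1: no, b/a meet in 1. Open state 2: 0b->2.
aa: 1a undefined. 1a->0: no, ba/aaba meet in 2 with "a" left. 1a->1: no, aaa/a meet in 1. 1a->2: ok.
ab: 1b undefined. 1b->0: ok.
ba: 2a undefined. 2a->0: ok.
bb: 2b undefined. 2b->0: ok.
All examples now run through 3 states with every (state, symbol) defined. Accept strings end in {0,2}, Reject strings end in {1}; accept={0,2}.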